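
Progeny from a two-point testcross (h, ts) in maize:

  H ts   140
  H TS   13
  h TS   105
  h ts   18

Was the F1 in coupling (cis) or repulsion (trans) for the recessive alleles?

The two most frequent classes are H ts (140) and h TS (105); these are the parental (non-recombinant) types.
So the F1 carried H ts on one chromosome and h TS on the other — the recessive alleles are on opposite chromosomes (trans / repulsion).

trans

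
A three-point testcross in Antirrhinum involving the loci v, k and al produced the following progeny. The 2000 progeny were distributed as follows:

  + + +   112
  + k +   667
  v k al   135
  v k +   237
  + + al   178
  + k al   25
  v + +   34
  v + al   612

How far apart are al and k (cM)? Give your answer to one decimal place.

The two most frequent reciprocal classes, + k + and v + al, are the parental types, so the F1 was + k + / v + al.
The two rarest classes, + k al and v + +, are the double crossovers. Comparing them with the parentals, only the al allele has switched, so al is the middle locus and the order is v – al – k.
Crossovers in the al–k interval produce the single-crossover classes + + + and v k al (112 + 135 = 247) plus the double crossovers (59).
RF(al–k) = (247 + 59) / 2000 = 306/2000 = 0.1530 → 15.3 cM.

15.3 cM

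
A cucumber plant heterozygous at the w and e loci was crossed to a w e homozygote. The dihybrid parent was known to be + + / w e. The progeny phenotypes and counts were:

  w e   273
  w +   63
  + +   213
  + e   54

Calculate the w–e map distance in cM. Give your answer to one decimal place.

19.4 cM

The recombinant classes are + e and w +: 54 + 63 = 117.
Recombination frequency = 117/603 = 0.1940 ≈ 19.4%, i.e. 19.4 cM.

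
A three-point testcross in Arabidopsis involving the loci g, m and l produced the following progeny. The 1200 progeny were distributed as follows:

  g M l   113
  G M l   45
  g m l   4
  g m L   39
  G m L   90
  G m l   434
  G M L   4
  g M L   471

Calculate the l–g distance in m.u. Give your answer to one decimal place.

The two most frequent reciprocal classes, G m l and g M L, are the parental types, so the F1 was G m l / g M L.
The two rarest classes, g m l and G M L, are the double crossovers. Comparing them with the parentals, only the g allele has switched, so g is the middle locus and the order is m – g – l.
Crossovers in the g–l interval produce the single-crossover classes G m L and g M l (90 + 113 = 203) plus the double crossovers (8).
RF(g–l) = (203 + 8) / 1200 = 211/1200 = 0.1758 → 17.6 m.u.

17.6 m.u.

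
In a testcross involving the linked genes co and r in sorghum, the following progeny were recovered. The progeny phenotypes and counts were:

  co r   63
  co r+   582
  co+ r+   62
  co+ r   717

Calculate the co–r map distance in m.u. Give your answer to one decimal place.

8.8 m.u.

The two most frequent classes, co+ r (717) and co r+ (582), are the parental types, so the F1 was co+ r / co r+.
The recombinant classes are co+ r+ and co r: 62 + 63 = 125.
Recombination frequency = 125/1424 = 0.0878 ≈ 8.8%, i.e. 8.8 m.u.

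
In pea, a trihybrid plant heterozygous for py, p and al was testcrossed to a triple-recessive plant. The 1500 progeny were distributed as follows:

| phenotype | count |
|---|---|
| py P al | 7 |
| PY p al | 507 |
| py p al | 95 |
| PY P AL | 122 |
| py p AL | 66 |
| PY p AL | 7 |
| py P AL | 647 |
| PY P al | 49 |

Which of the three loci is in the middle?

The two most frequent reciprocal classes, py P AL and PY p al, are the parental types, so the F1 was py P AL / PY p al.
The two rarest classes, py P al and PY p AL, are the double crossovers. Comparing them with the parentals, only the al allele has switched, so al is the middle locus and the order is p – al – py.

al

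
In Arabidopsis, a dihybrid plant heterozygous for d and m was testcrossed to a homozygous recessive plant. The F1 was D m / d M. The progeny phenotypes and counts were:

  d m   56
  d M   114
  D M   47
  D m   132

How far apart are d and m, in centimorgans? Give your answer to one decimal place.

The recombinant classes are D M and d m: 47 + 56 = 103.
Recombination frequency = 103/349 = 0.2951 ≈ 29.5%, i.e. 29.5 centimorgans.

29.5 centimorgans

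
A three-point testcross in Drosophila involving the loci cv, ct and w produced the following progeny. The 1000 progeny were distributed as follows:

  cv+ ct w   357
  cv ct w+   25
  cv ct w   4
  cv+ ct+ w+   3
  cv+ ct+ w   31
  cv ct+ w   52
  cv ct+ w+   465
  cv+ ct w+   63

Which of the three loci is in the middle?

cv

The two most frequent reciprocal classes, cv ct+ w+ and cv+ ct w, are the parental types, so the F1 was cv ct+ w+ / cv+ ct w.
The two rarest classes, cv+ ct+ w+ and cv ct w, are the double crossovers. Comparing them with the parentals, only the cv allele has switched, so cv is the middle locus and the order is ct – cv – w.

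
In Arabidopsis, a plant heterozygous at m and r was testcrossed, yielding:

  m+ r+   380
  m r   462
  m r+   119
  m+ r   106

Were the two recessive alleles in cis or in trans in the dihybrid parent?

cis

The two most frequent classes are m+ r+ (380) and m r (462); these are the parental (non-recombinant) types.
So the F1 carried m+ r+ on one chromosome and m r on the other — the recessive alleles are on the same chromosome (cis / coupling).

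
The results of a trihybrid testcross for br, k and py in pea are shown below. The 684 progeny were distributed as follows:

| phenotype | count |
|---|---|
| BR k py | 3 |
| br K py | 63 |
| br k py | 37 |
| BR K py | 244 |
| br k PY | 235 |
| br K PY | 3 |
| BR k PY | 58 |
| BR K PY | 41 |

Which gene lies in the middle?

The two most frequent reciprocal classes, BR K py and br k PY, are the parental types, so the F1 was BR K py / br k PY.
The two rarest classes, BR k py and br K PY, are the double crossovers. Comparing them with the parentals, only the k allele has switched, so k is the middle locus and the order is br – k – py.

k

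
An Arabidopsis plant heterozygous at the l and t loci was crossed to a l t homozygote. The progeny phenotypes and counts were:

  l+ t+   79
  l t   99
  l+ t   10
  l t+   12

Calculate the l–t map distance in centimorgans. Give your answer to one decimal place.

11.0 centimorgans

The two most frequent classes, l+ t+ (79) and l t (99), are the parental types, so the F1 was l+ t+ / l t.
The recombinant classes are l+ t and l t+: 10 + 12 = 22.
Recombination frequency = 22/200 = 0.1100 ≈ 11.0%, i.e. 11.0 centimorgans.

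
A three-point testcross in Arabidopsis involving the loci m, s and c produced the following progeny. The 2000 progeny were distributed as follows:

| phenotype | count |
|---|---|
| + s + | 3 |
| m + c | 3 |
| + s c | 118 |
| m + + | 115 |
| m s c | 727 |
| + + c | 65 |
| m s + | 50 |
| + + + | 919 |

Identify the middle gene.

The two most frequent reciprocal classes, m s c and + + +, are the parental types, so the F1 was m s c / + + +.
The two rarest classes, m + c and + s +, are the double crossovers. Comparing them with the parentals, only the s allele has switched, so s is the middle locus and the order is c – s – m.

s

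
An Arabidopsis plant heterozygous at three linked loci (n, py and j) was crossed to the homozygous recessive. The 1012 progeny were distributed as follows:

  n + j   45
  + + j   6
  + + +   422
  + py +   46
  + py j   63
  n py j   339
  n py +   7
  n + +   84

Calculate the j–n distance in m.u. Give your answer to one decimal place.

The two most frequent reciprocal classes, n py j and + + +, are the parental types, so the F1 was n py j / + + +.
The two rarest classes, n py + and + + j, are the double crossovers. Comparing them with the parentals, only the j allele has switched, so j is the middle locus and the order is py – j – n.
Crossovers in the j–n interval produce the single-crossover classes + py j and n + + (63 + 84 = 147) plus the double crossovers (13).
RF(j–n) = (147 + 13) / 1012 = 160/1012 = 0.1581 → 15.8 m.u.

15.8 m.u.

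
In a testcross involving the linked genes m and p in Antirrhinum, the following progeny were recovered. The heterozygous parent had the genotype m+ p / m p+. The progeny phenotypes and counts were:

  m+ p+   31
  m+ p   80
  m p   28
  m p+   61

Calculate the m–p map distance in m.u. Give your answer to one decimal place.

The recombinant classes are m+ p+ and m p: 31 + 28 = 59.
Recombination frequency = 59/200 = 0.2950 ≈ 29.5%, i.e. 29.5 m.u.

29.5 m.u.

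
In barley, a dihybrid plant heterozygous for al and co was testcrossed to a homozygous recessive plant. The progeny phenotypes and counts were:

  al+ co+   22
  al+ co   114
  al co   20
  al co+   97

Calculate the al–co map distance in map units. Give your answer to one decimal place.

16.6 map units

The two most frequent classes, al+ co (114) and al co+ (97), are the parental types, so the F1 was al+ co / al co+.
The recombinant classes are al+ co+ and al co: 22 + 20 = 42.
Recombination frequency = 42/253 = 0.1660 ≈ 16.6%, i.e. 16.6 map units.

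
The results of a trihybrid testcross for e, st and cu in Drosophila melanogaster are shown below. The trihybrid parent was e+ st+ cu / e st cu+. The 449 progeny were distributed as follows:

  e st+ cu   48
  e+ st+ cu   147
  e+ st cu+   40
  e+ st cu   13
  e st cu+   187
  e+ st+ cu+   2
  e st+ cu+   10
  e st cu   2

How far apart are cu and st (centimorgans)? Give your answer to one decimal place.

6.0 centimorgans

The two rarest classes, e+ st+ cu+ and e st cu, are the double crossovers. Comparing them with the parentals, only the cu allele has switched, so cu is the middle locus and the order is e – cu – st.
Crossovers in the cu–st interval produce the single-crossover classes e+ st cu and e st+ cu+ (13 + 10 = 23) plus the double crossovers (4).
RF(cu–st) = (23 + 4) / 449 = 27/449 = 0.0601 → 6.0 centimorgans.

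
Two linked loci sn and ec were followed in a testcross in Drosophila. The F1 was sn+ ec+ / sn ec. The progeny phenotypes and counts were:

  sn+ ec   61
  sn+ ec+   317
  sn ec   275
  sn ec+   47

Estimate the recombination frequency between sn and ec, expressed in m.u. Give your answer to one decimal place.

15.4 m.u.

The recombinant classes are sn+ ec and sn ec+: 61 + 47 = 108.
Recombination frequency = 108/700 = 0.1543 ≈ 15.4%, i.e. 15.4 m.u.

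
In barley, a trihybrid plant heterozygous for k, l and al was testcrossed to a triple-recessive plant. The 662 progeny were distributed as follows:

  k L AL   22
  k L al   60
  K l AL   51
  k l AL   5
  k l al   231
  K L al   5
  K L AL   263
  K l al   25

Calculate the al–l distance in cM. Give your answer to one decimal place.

18.3 cM

The two most frequent reciprocal classes, K L AL and k l al, are the parental types, so the F1 was K L AL / k l al.
The two rarest classes, K L al and k l AL, are the double crossovers. Comparing them with the parentals, only the al allele has switched, so al is the middle locus and the order is k – al – l.
Crossovers in the al–l interval produce the single-crossover classes K l AL and k L al (51 + 60 = 111) plus the double crossovers (10).
RF(al–l) = (111 + 10) / 662 = 121/662 = 0.1828 → 18.3 cM.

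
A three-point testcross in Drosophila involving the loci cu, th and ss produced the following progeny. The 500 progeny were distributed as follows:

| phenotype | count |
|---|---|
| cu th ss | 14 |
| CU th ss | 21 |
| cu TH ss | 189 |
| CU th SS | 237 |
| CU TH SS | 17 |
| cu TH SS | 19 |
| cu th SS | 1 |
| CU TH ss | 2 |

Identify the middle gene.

cu

The two most frequent reciprocal classes, CU th SS and cu TH ss, are the parental types, so the F1 was CU th SS / cu TH ss.
The two rarest classes, cu th SS and CU TH ss, are the double crossovers. Comparing them with the parentals, only the cu allele has switched, so cu is the middle locus and the order is ss – cu – th.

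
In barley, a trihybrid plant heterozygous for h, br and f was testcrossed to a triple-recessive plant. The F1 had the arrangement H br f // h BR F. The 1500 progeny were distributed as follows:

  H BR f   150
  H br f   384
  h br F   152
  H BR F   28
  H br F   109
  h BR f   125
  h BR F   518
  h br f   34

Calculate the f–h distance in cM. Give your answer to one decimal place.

19.7 cM

The two rarest classes, h br f and H BR F, are the double crossovers. Comparing them with the parentals, only the h allele has switched, so h is the middle locus and the order is f – h – br.
Crossovers in the f–h interval produce the single-crossover classes H br F and h BR f (109 + 125 = 234) plus the double crossovers (62).
RF(f–h) = (234 + 62) / 1500 = 296/1500 = 0.1973 → 19.7 cM.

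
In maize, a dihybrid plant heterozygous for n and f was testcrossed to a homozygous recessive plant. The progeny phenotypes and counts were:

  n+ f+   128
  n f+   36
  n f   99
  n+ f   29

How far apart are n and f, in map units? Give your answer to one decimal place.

The two most frequent classes, n+ f+ (128) and n f (99), are the parental types, so the F1 was n+ f+ / n f.
The recombinant classes are n+ f and n f+: 29 + 36 = 65.
Recombination frequency = 65/292 = 0.2226 ≈ 22.3%, i.e. 22.3 map units.

22.3 map units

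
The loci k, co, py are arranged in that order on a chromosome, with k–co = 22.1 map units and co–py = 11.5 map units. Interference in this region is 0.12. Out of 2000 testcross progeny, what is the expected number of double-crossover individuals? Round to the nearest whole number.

45

Map distances give recombination frequencies of 0.221 and 0.115 for the two intervals.
With interference 0.12 (so coincidence = 0.88), expected double-crossover frequency = 0.221 × 0.115 × 0.88 = 0.02237.
Expected number = 0.02237 × 2000 = 44.73 ≈ 45.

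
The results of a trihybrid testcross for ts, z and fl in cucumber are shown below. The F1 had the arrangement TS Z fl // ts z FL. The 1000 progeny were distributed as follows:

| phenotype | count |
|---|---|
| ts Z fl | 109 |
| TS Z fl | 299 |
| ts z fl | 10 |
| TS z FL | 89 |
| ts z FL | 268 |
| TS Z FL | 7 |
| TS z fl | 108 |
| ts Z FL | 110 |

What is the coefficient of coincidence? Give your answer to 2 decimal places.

0.34

The two rarest classes, TS Z FL and ts z fl, are the double crossovers. Comparing them with the parentals, only the fl allele has switched, so fl is the middle locus and the order is z – fl – ts.
z–fl: (218 + 17)/1000 = 0.2350; fl–ts: (198 + 17)/1000 = 0.2150.
Expected DCO frequency = 0.2350 × 0.2150 ≈ 0.05052; observed = 17/1000 ≈ 0.01700.
Coefficient of coincidence = 0.01700/0.05052 ≈ 0.34.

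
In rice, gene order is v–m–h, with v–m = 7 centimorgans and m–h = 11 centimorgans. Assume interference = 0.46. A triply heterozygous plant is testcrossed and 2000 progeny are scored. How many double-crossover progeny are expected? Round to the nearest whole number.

Map distances give recombination frequencies of 0.070 and 0.110 for the two intervals.
With interference 0.46 (so coincidence = 0.54), expected double-crossover frequency = 0.070 × 0.110 × 0.54 = 0.00416.
Expected number = 0.00416 × 2000 = 8.32 ≈ 8.

8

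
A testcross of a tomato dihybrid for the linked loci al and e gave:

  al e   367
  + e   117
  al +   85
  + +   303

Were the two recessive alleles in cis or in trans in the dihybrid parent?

The two most frequent classes are + + (303) and al e (367); these are the parental (non-recombinant) types.
So the F1 carried + + on one chromosome and al e on the other — the recessive alleles are on the same chromosome (cis / coupling).

cis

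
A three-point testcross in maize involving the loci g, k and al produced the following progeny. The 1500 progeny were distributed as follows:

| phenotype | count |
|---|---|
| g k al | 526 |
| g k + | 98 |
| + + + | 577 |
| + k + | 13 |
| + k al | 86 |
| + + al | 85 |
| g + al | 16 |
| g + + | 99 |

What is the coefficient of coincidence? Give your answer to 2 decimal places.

The two most frequent reciprocal classes, + + + and g k al, are the parental types, so the F1 was + + + / g k al.
The two rarest classes, + k + and g + al, are the double crossovers. Comparing them with the parentals, only the k allele has switched, so k is the middle locus and the order is g – k – al.
g–k: (185 + 29)/1500 = 0.1427; k–al: (183 + 29)/1500 = 0.1413.
Expected DCO frequency = 0.1427 × 0.1413 ≈ 0.02016; observed = 29/1500 ≈ 0.01933.
Coefficient of coincidence = 0.01933/0.02016 ≈ 0.96.

0.96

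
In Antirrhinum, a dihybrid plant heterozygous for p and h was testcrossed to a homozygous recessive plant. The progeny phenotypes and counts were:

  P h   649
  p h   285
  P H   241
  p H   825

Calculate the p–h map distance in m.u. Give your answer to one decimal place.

26.3 m.u.

The two most frequent classes, P h (649) and p H (825), are the parental types, so the F1 was P h / p H.
The recombinant classes are P H and p h: 241 + 285 = 526.
Recombination frequency = 526/2000 = 0.2630 ≈ 26.3%, i.e. 26.3 m.u.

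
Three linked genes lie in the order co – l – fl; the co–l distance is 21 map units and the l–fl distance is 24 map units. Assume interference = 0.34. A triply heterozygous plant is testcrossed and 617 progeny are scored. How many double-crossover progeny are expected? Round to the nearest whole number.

21

Map distances give recombination frequencies of 0.210 and 0.240 for the two intervals.
With interference 0.34 (so coincidence = 0.66), expected double-crossover frequency = 0.210 × 0.240 × 0.66 = 0.03326.
Expected number = 0.03326 × 617 = 20.52 ≈ 21.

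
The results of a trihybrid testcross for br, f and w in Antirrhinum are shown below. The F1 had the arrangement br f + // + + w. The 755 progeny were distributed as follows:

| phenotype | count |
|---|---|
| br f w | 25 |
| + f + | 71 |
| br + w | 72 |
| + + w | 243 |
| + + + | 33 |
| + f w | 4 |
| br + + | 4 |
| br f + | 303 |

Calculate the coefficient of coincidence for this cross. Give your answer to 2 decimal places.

The two rarest classes, br + + and + f w, are the double crossovers. Comparing them with the parentals, only the f allele has switched, so f is the middle locus and the order is br – f – w.
br–f: (143 + 8)/755 = 0.2000; f–w: (58 + 8)/755 = 0.0874.
Expected DCO frequency = 0.2000 × 0.0874 ≈ 0.01748; observed = 8/755 ≈ 0.01060.
Coefficient of coincidence = 0.01060/0.01748 ≈ 0.61.

0.61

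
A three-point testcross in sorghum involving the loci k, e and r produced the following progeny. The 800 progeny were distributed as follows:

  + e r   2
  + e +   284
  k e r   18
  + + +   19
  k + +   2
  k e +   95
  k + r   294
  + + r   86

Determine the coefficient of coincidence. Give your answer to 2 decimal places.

0.42

The two most frequent reciprocal classes, + e + and k + r, are the parental types, so the F1 was + e + / k + r.
The two rarest classes, + e r and k + +, are the double crossovers. Comparing them with the parentals, only the r allele has switched, so r is the middle locus and the order is e – r – k.
e–r: (37 + 4)/800 = 0.0512; r–k: (181 + 4)/800 = 0.2313.
Expected DCO frequency = 0.0512 × 0.2313 ≈ 0.01184; observed = 4/800 ≈ 0.00500.
Coefficient of coincidence = 0.00500/0.01184 ≈ 0.42.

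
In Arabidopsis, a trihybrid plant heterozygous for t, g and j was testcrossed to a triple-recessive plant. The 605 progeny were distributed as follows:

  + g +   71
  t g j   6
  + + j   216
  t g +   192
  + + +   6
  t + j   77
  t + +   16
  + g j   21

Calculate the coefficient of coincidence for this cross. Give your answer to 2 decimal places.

The two most frequent reciprocal classes, + + j and t g +, are the parental types, so the F1 was + + j / t g +.
The two rarest classes, + + + and t g j, are the double crossovers. Comparing them with the parentals, only the j allele has switched, so j is the middle locus and the order is t – j – g.
t–j: (148 + 12)/605 = 0.2645; j–g: (37 + 12)/605 = 0.0810.
Expected DCO frequency = 0.2645 × 0.0810 ≈ 0.02142; observed = 12/605 ≈ 0.01983.
Coefficient of coincidence = 0.01983/0.02142 ≈ 0.93.

0.93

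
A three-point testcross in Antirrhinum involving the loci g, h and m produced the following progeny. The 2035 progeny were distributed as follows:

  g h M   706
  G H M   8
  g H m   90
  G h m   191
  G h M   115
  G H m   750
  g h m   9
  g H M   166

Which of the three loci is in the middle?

m

The two most frequent reciprocal classes, g h M and G H m, are the parental types, so the F1 was g h M / G H m.
The two rarest classes, g h m and G H M, are the double crossovers. Comparing them with the parentals, only the m allele has switched, so m is the middle locus and the order is h – m – g.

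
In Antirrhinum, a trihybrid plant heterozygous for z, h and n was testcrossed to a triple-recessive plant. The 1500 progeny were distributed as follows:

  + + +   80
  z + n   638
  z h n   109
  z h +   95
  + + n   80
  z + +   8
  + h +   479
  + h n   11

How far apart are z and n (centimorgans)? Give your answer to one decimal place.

12.9 centimorgans

The two most frequent reciprocal classes, + h + and z + n, are the parental types, so the F1 was + h + / z + n.
The two rarest classes, + h n and z + +, are the double crossovers. Comparing them with the parentals, only the n allele has switched, so n is the middle locus and the order is z – n – h.
Crossovers in the z–n interval produce the single-crossover classes z h + and + + n (95 + 80 = 175) plus the double crossovers (19).
RF(z–n) = (175 + 19) / 1500 = 194/1500 = 0.1293 → 12.9 centimorgans.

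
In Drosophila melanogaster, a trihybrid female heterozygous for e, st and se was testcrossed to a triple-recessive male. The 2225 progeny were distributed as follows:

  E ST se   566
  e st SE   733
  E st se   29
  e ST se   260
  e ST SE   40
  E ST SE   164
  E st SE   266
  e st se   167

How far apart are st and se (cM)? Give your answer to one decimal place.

18.0 cM

The two most frequent reciprocal classes, E ST se and e st SE, are the parental types, so the F1 was E ST se / e st SE.
The two rarest classes, E st se and e ST SE, are the double crossovers. Comparing them with the parentals, only the st allele has switched, so st is the middle locus and the order is e – st – se.
Crossovers in the st–se interval produce the single-crossover classes E ST SE and e st se (164 + 167 = 331) plus the double crossovers (69).
RF(st–se) = (331 + 69) / 2225 = 400/2225 = 0.1798 → 18.0 cM.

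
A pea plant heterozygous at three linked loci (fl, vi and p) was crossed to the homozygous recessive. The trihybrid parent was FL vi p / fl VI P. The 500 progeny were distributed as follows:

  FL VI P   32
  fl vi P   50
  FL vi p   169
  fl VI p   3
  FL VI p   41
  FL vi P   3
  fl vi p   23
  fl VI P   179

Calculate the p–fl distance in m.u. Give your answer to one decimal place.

The two rarest classes, FL vi P and fl VI p, are the double crossovers. Comparing them with the parentals, only the p allele has switched, so p is the middle locus and the order is vi – p – fl.
Crossovers in the p–fl interval produce the single-crossover classes fl vi p and FL VI P (23 + 32 = 55) plus the double crossovers (6).
RF(p–fl) = (55 + 6) / 500 = 61/500 = 0.1220 → 12.2 m.u.

12.2 m.u.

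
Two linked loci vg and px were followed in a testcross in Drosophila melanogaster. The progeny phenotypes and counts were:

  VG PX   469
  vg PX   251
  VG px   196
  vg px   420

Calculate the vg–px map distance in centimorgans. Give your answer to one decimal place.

33.5 centimorgans

The two most frequent classes, VG PX (469) and vg px (420), are the parental types, so the F1 was VG PX / vg px.
The recombinant classes are VG px and vg PX: 196 + 251 = 447.
Recombination frequency = 447/1336 = 0.3346 ≈ 33.5%, i.e. 33.5 centimorgans.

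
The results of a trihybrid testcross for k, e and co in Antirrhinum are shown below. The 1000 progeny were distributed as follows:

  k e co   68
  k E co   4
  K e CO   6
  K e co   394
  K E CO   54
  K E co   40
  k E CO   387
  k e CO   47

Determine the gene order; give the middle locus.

The two most frequent reciprocal classes, k E CO and K e co, are the parental types, so the F1 was k E CO / K e co.
The two rarest classes, k E co and K e CO, are the double crossovers. Comparing them with the parentals, only the co allele has switched, so co is the middle locus and the order is e – co – k.

co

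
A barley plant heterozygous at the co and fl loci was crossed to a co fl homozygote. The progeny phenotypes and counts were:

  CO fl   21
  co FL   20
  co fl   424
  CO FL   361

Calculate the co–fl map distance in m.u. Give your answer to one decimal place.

The two most frequent classes, CO FL (361) and co fl (424), are the parental types, so the F1 was CO FL / co fl.
The recombinant classes are CO fl and co FL: 21 + 20 = 41.
Recombination frequency = 41/826 = 0.0496 ≈ 5.0%, i.e. 5.0 m.u.

5.0 m.u.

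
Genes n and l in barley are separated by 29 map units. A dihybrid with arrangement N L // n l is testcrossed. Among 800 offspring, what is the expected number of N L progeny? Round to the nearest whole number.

284

A map distance of 29 map units corresponds to a recombination frequency of 0.290.
The F1 is N L / n l, so N L is a parental gamete class with expected frequency (1 − r)/2 = 0.710/2 = 0.3550.
Expected number = 0.3550 × 800 = 284.00 ≈ 284.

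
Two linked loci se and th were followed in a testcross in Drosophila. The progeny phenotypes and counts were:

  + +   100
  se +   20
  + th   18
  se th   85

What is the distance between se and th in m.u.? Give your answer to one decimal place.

The two most frequent classes, + + (100) and se th (85), are the parental types, so the F1 was + + / se th.
The recombinant classes are + th and se +: 18 + 20 = 38.
Recombination frequency = 38/223 = 0.1704 ≈ 17.0%, i.e. 17.0 m.u.

17.0 m.u.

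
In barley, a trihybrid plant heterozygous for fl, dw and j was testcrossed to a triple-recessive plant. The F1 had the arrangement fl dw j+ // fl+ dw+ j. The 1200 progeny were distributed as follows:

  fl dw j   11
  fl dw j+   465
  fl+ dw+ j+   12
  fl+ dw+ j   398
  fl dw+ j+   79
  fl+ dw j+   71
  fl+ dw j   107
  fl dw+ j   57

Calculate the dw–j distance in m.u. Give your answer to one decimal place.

The two rarest classes, fl dw j and fl+ dw+ j+, are the double crossovers. Comparing them with the parentals, only the j allele has switched, so j is the middle locus and the order is fl – j – dw.
Crossovers in the j–dw interval produce the single-crossover classes fl dw+ j+ and fl+ dw j (79 + 107 = 186) plus the double crossovers (23).
RF(j–dw) = (186 + 23) / 1200 = 209/1200 = 0.1742 → 17.4 m.u.

17.4 m.u.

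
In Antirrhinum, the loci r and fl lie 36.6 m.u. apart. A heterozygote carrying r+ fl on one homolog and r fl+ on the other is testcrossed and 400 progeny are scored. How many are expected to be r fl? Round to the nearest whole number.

73

A map distance of 36.6 m.u. corresponds to a recombination frequency of 0.366.
The F1 is r+ fl / r fl+, so r fl is a recombinant gamete class with expected frequency r/2 = 0.366/2 = 0.1830.
Expected number = 0.1830 × 400 = 73.20 ≈ 73.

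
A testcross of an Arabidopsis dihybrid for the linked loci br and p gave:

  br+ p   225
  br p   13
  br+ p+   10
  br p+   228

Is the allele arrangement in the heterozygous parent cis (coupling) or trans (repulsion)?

The two most frequent classes are br+ p (225) and br p+ (228); these are the parental (non-recombinant) types.
So the F1 carried br+ p on one chromosome and br p+ on the other — the recessive alleles are on opposite chromosomes (trans / repulsion).

trans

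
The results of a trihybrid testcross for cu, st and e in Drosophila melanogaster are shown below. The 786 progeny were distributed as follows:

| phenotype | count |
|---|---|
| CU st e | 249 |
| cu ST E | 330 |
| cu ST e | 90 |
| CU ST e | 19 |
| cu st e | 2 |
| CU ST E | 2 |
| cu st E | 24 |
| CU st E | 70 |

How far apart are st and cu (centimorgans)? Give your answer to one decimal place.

The two most frequent reciprocal classes, CU st e and cu ST E, are the parental types, so the F1 was CU st e / cu ST E.
The two rarest classes, cu st e and CU ST E, are the double crossovers. Comparing them with the parentals, only the cu allele has switched, so cu is the middle locus and the order is e – cu – st.
Crossovers in the cu–st interval produce the single-crossover classes CU ST e and cu st E (19 + 24 = 43) plus the double crossovers (4).
RF(cu–st) = (43 + 4) / 786 = 47/786 = 0.0598 → 6.0 centimorgans.

6.0 centimorgans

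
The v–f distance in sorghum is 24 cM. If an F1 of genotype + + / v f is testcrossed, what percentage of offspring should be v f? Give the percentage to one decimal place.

38.0%

A map distance of 24 cM corresponds to a recombination frequency of 0.240.
The F1 is + + / v f, so v f is a parental gamete class with expected frequency (1 − r)/2 = 0.760/2 = 0.3800.
That is 0.3800 = 38.0% of the progeny.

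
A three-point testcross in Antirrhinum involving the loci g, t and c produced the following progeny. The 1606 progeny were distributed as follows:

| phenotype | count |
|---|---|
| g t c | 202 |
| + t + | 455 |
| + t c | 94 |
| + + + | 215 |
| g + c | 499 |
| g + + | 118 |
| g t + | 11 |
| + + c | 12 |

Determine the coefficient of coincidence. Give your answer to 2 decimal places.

0.36

The two most frequent reciprocal classes, g + c and + t +, are the parental types, so the F1 was g + c / + t +.
The two rarest classes, + + c and g t +, are the double crossovers. Comparing them with the parentals, only the g allele has switched, so g is the middle locus and the order is t – g – c.
t–g: (417 + 23)/1606 = 0.2740; g–c: (212 + 23)/1606 = 0.1463.
Expected DCO frequency = 0.2740 × 0.1463 ≈ 0.04009; observed = 23/1606 ≈ 0.01432.
Coefficient of coincidence = 0.01432/0.04009 ≈ 0.36.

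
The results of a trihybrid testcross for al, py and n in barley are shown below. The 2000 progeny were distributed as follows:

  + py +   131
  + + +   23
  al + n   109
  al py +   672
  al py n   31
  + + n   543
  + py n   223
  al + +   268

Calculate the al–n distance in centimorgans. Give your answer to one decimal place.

The two most frequent reciprocal classes, + + n and al py +, are the parental types, so the F1 was + + n / al py +.
The two rarest classes, + + + and al py n, are the double crossovers. Comparing them with the parentals, only the n allele has switched, so n is the middle locus and the order is py – n – al.
Crossovers in the n–al interval produce the single-crossover classes al + n and + py + (109 + 131 = 240) plus the double crossovers (54).
RF(n–al) = (240 + 54) / 2000 = 294/2000 = 0.1470 → 14.7 centimorgans.

14.7 centimorgans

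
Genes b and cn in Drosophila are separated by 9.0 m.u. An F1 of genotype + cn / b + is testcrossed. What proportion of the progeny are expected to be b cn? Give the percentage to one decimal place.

A map distance of 9.0 m.u. corresponds to a recombination frequency of 0.090.
The F1 is + cn / b +, so b cn is a recombinant gamete class with expected frequency r/2 = 0.090/2 = 0.0450.
That is 0.0450 = 4.5% of the progeny.

4.5%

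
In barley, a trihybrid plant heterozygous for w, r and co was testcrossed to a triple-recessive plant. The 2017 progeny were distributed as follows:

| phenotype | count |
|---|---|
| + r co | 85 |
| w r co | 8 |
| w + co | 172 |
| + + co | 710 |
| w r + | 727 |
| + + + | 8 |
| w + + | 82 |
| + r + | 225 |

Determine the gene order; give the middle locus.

co

The two most frequent reciprocal classes, w r + and + + co, are the parental types, so the F1 was w r + / + + co.
The two rarest classes, w r co and + + +, are the double crossovers. Comparing them with the parentals, only the co allele has switched, so co is the middle locus and the order is w – co – r.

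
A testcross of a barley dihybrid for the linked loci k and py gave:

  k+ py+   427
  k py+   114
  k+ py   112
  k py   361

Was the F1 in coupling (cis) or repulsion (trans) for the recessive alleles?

cis

The two most frequent classes are k+ py+ (427) and k py (361); these are the parental (non-recombinant) types.
So the F1 carried k+ py+ on one chromosome and k py on the other — the recessive alleles are on the same chromosome (cis / coupling).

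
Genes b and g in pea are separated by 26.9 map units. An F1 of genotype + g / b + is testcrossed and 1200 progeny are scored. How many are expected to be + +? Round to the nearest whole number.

A map distance of 26.9 map units corresponds to a recombination frequency of 0.269.
The F1 is + g / b +, so + + is a recombinant gamete class with expected frequency r/2 = 0.269/2 = 0.1345.
Expected number = 0.1345 × 1200 = 161.40 ≈ 161.

161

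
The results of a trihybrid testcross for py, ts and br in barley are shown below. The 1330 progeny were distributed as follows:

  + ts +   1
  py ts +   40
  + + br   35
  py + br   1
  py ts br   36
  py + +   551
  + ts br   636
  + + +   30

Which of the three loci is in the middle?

br

The two most frequent reciprocal classes, py + + and + ts br, are the parental types, so the F1 was py + + / + ts br.
The two rarest classes, py + br and + ts +, are the double crossovers. Comparing them with the parentals, only the br allele has switched, so br is the middle locus and the order is ts – br – py.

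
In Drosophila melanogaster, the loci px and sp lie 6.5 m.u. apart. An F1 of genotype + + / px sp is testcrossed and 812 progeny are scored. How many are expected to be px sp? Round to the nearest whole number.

A map distance of 6.5 m.u. corresponds to a recombination frequency of 0.065.
The F1 is + + / px sp, so px sp is a parental gamete class with expected frequency (1 − r)/2 = 0.935/2 = 0.4675.
Expected number = 0.4675 × 812 = 379.61 ≈ 380.

380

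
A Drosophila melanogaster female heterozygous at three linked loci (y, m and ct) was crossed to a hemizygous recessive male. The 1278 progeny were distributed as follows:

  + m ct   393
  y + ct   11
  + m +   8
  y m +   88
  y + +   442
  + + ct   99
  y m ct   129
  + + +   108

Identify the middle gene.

The two most frequent reciprocal classes, + m ct and y + +, are the parental types, so the F1 was + m ct / y + +.
The two rarest classes, + m + and y + ct, are the double crossovers. Comparing them with the parentals, only the ct allele has switched, so ct is the middle locus and the order is y – ct – m.

ct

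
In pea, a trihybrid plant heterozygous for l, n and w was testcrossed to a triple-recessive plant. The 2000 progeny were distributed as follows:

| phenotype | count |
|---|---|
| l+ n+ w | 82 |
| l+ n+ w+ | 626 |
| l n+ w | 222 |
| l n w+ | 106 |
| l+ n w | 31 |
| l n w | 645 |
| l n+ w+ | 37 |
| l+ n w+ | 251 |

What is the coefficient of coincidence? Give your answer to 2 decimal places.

0.98

The two most frequent reciprocal classes, l+ n+ w+ and l n w, are the parental types, so the F1 was l+ n+ w+ / l n w.
The two rarest classes, l n+ w+ and l+ n w, are the double crossovers. Comparing them with the parentals, only the l allele has switched, so l is the middle locus and the order is n – l – w.
n–l: (473 + 68)/2000 = 0.2705; l–w: (188 + 68)/2000 = 0.1280.
Expected DCO frequency = 0.2705 × 0.1280 ≈ 0.03462; observed = 68/2000 ≈ 0.03400.
Coefficient of coincidence = 0.03400/0.03462 ≈ 0.98.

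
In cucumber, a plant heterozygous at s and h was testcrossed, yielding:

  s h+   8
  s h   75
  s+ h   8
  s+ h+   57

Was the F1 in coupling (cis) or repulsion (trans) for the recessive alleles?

cis

The two most frequent classes are s+ h+ (57) and s h (75); these are the parental (non-recombinant) types.
So the F1 carried s+ h+ on one chromosome and s h on the other — the recessive alleles are on the same chromosome (cis / coupling).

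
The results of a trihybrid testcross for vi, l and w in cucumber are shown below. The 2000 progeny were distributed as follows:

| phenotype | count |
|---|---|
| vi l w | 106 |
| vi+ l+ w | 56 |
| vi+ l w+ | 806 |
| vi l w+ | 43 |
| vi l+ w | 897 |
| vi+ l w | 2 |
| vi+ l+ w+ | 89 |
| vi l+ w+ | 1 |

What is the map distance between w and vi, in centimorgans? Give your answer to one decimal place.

The two most frequent reciprocal classes, vi+ l w+ and vi l+ w, are the parental types, so the F1 was vi+ l w+ / vi l+ w.
The two rarest classes, vi+ l w and vi l+ w+, are the double crossovers. Comparing them with the parentals, only the w allele has switched, so w is the middle locus and the order is l – w – vi.
Crossovers in the w–vi interval produce the single-crossover classes vi l w+ and vi+ l+ w (43 + 56 = 99) plus the double crossovers (3).
RF(w–vi) = (99 + 3) / 2000 = 102/2000 = 0.0510 → 5.1 centimorgans.

5.1 centimorgans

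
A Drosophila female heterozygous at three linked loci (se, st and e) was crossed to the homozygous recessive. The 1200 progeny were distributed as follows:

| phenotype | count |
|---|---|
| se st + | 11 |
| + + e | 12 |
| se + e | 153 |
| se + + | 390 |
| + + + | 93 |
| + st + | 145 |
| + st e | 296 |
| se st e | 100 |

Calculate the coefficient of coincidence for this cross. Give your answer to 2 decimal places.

The two most frequent reciprocal classes, se + + and + st e, are the parental types, so the F1 was se + + / + st e.
The two rarest classes, se st + and + + e, are the double crossovers. Comparing them with the parentals, only the st allele has switched, so st is the middle locus and the order is se – st – e.
se–st: (193 + 23)/1200 = 0.1800; st–e: (298 + 23)/1200 = 0.2675.
Expected DCO frequency = 0.1800 × 0.2675 ≈ 0.04815; observed = 23/1200 ≈ 0.01917.
Coefficient of coincidence = 0.01917/0.04815 ≈ 0.40.

0.40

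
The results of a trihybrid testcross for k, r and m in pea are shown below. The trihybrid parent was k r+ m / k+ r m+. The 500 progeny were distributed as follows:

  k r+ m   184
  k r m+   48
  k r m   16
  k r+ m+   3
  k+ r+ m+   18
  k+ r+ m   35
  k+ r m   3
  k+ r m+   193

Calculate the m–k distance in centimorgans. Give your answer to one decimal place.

The two rarest classes, k r+ m+ and k+ r m, are the double crossovers. Comparing them with the parentals, only the m allele has switched, so m is the middle locus and the order is k – m – r.
Crossovers in the k–m interval produce the single-crossover classes k+ r+ m and k r m+ (35 + 48 = 83) plus the double crossovers (6).
RF(k–m) = (83 + 6) / 500 = 89/500 = 0.1780 → 17.8 centimorgans.

17.8 centimorgans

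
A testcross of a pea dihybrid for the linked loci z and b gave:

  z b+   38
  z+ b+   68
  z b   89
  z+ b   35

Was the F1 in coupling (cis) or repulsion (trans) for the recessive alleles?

cis

The two most frequent classes are z+ b+ (68) and z b (89); these are the parental (non-recombinant) types.
So the F1 carried z+ b+ on one chromosome and z b on the other — the recessive alleles are on the same chromosome (cis / coupling).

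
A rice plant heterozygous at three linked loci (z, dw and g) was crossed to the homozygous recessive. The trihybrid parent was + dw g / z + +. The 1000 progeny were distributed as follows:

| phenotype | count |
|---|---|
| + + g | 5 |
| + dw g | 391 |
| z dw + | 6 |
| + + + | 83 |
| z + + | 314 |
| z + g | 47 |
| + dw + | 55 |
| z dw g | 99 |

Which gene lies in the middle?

The two rarest classes, + + g and z dw +, are the double crossovers. Comparing them with the parentals, only the dw allele has switched, so dw is the middle locus and the order is z – dw – g.

dw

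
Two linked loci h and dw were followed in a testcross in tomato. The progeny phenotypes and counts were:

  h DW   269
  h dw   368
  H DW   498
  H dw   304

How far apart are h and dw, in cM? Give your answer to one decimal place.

39.8 cM

The two most frequent classes, H DW (498) and h dw (368), are the parental types, so the F1 was H DW / h dw.
The recombinant classes are H dw and h DW: 304 + 269 = 573.
Recombination frequency = 573/1439 = 0.3982 ≈ 39.8%, i.e. 39.8 cM.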